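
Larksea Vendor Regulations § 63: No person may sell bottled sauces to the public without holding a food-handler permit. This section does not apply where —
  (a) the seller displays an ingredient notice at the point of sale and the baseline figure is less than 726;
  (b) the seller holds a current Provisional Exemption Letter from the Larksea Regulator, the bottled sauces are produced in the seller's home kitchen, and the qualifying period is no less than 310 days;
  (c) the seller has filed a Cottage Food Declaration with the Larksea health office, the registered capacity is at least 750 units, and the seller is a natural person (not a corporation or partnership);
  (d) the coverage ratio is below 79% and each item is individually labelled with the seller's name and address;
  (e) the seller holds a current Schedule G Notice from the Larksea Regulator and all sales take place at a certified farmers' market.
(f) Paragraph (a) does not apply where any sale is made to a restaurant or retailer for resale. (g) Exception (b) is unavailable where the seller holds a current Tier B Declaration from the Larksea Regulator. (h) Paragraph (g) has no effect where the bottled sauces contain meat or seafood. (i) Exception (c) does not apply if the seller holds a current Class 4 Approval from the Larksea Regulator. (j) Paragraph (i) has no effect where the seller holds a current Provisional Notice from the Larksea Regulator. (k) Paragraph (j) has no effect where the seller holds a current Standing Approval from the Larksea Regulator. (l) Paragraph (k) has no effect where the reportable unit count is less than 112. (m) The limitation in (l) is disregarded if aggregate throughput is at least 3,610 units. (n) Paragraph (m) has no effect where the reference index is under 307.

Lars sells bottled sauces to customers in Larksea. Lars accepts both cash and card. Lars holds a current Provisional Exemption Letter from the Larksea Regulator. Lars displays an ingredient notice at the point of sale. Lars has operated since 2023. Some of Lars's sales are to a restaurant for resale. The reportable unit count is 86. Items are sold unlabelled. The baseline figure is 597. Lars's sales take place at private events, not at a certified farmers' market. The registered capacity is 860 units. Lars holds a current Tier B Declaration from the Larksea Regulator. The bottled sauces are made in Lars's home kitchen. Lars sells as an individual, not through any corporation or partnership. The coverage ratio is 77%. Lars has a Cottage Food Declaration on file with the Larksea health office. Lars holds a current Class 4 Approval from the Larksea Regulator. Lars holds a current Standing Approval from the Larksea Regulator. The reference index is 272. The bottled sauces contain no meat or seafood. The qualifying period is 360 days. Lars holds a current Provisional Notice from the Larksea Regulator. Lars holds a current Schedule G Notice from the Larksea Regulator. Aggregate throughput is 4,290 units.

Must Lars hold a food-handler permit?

Exception (a) is satisfied on its face — an ingredient notice is displayed; the baseline figure is 597, less than the 726 limit. Turning to paragraph (f): (f) is triggered — some sales are to a restaurant for resale. (a) is therefore removed.
All of (b)'s requirements are met (a current Provisional Exemption Letter is held; the bottled sauces are home-kitchen produced; the qualifying period is 360 days, meeting the 310 days threshold). Turning to paragraphs (g)–(h): (g) applies — a current Tier B Declaration is held. (h) is inapplicable (the bottled sauces contain no meat or seafood), so (g) stands. Exception (b) does not apply.
Exception (c)'s conditions are all satisfied: a Cottage Food Declaration is on file; the registered capacity is 860 units, meeting the 750 units threshold; the seller is a natural person. Under paragraphs (i)–(n): (i) would limit (c) — a current Class 4 Approval is held — but (j) sets (i) aside: (j) is triggered — a current Provisional Notice is held. (k) would limit (j) — a current Standing Approval is held — but (l) sets (k) aside: (l) operates against (k): the reportable unit count is 86, less than the 112 limit. (m) is triggered (aggregate throughput is 4,290 units, meeting the 3,610 units threshold), but is set aside by (n): (n) operates against (m): the reference index is 272, under the 307 limit. (c) remains available.
Exception (d) fails — items are sold unlabelled.
Exception (e) requires that all sales take place at a certified farmers' market; but sales are at private events, not a certified farmers' market, so (e) is unavailable.

No — exception (c) applies; Lars is not required to hold a food-handler permit.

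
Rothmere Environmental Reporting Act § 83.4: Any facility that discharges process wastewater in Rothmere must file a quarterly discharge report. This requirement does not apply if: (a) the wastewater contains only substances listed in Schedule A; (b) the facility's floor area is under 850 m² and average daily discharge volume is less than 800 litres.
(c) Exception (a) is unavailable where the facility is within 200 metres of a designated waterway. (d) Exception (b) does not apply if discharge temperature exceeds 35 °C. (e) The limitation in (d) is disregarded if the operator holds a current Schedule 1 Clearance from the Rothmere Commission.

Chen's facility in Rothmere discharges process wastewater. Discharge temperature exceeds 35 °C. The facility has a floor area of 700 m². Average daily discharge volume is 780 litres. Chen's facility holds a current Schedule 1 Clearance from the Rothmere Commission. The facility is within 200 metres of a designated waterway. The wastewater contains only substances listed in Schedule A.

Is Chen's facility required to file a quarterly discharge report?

No — exception (b) applies; Chen's facility is not required to file a quarterly discharge report.

Exception (a) is satisfied on its face — the wastewater is Schedule-A-only. But applying paragraph (c): (c) is engaged — the facility is within 200 m of a designated waterway. Exception (a) does not apply.
Exception (b): the facility's floor area is 700 m², under the 850 m² limit; average daily discharge volume is 780 litres, less than the 800 litres limit — every condition holds. Under paragraphs (d)–(e): (d) is engaged (discharge temperature exceeds 35 °C), but yields to (e): (e) operates against (d): a current Schedule 1 Clearance is held. So (b) applies.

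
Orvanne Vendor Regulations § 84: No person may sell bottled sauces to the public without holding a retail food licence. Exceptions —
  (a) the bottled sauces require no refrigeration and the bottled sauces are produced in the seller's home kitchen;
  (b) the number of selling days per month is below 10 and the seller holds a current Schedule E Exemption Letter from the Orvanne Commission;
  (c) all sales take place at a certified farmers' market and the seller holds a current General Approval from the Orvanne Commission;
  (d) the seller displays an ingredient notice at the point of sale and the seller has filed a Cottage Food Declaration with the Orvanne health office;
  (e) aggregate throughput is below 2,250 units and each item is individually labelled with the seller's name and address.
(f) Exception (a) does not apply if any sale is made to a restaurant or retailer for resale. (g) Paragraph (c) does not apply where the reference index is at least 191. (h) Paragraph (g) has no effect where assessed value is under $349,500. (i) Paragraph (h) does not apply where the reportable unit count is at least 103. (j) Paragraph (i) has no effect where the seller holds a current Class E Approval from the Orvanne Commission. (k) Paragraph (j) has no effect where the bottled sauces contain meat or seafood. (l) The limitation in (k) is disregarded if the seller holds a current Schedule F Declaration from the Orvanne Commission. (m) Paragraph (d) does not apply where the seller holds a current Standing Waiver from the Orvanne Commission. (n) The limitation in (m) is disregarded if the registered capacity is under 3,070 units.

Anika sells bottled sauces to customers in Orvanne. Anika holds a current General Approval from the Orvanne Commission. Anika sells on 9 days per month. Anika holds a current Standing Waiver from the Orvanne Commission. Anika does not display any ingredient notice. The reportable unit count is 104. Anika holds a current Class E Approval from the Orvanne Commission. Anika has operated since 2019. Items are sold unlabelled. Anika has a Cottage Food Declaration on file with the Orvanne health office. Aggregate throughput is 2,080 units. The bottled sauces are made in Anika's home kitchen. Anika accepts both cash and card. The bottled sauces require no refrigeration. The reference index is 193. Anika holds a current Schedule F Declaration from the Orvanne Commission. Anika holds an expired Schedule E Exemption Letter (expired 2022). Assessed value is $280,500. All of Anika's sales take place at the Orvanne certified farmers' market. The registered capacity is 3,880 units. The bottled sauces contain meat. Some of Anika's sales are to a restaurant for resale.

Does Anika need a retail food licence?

No — exception (c) applies; Anika is not required to hold a retail food licence.

Exception (a): the bottled sauces are shelf-stable; the bottled sauces are home-kitchen produced — every condition holds. But applying paragraph (f): (f) operates against (a): some sales are to a restaurant for resale. (a) is therefore removed.
Exception (b) does not apply: the Schedule E Exemption Letter is not current.
All of (c)'s requirements are met (all sales are at a certified farmers' market; a current General Approval is held). As to paragraphs (g)–(l): (g) would limit (c) — the reference index is 193, meeting the 191 threshold — but (h) sets (g) aside: (h) operates against (g): assessed value is $280,500, under the $349,500 limit. (i) is engaged (the reportable unit count is 104, meeting the 103 threshold), but is itself disapplied by (j): (j) operates against (i): a current Class E Approval is held. (k) operates (the bottled sauces contain meat), but is set aside by (l): (l) operates against (k): a current Schedule F Declaration is held. So (c) applies.
Exception (d) requires that the seller displays an ingredient notice at the point of sale; but no ingredient notice is displayed, so (d) is unavailable.
Exception (e) does not apply: items are sold unlabelled.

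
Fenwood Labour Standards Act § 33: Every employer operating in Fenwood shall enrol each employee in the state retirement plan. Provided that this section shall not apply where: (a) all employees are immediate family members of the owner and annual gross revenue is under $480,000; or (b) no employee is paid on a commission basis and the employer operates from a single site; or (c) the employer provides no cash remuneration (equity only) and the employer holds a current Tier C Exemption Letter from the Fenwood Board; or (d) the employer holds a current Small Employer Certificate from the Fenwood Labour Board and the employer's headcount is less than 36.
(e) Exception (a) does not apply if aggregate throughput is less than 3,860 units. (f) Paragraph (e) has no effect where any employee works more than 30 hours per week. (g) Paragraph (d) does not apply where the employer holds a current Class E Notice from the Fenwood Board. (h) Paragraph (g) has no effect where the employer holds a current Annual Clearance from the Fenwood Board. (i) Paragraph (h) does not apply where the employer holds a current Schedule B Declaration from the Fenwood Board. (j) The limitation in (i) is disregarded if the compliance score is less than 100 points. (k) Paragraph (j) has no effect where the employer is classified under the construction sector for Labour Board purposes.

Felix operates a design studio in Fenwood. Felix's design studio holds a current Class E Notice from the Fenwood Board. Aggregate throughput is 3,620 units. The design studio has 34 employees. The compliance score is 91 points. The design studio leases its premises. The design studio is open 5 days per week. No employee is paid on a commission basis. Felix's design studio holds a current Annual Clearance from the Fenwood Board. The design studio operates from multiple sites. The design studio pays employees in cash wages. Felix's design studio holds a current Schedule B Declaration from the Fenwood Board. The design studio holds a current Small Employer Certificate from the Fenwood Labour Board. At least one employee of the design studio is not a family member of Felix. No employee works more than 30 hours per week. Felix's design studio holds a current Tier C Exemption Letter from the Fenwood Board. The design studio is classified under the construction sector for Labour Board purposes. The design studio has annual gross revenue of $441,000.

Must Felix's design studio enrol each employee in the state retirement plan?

Yes — Felix's design studio must enrol each employee in the state retirement plan.

Exception (a) does not apply: at least one employee is not a family member.
Exception (b) requires that the employer operates from a single site; but the employer operates from multiple sites, so (b) is unavailable.
Exception (c) does not apply: employees are paid cash wages.
Exception (d) is satisfied on its face — a current Small Employer Certificate is held; the employer's headcount is 34, less than the 36 limit. But applying paragraphs (g)–(k): (g) is engaged — a current Class E Notice is held. (h) would limit (g) — a current Annual Clearance is held — but (i) sets (h) aside: (i) operates against (h): a current Schedule B Declaration is held. (j) is triggered (the compliance score is 91 points, less than the 100 points limit), but is itself disapplied by (k): (k) applies — the design studio is classified under the construction sector. Exception (d) does not apply.
No exception applies. The general rule governs.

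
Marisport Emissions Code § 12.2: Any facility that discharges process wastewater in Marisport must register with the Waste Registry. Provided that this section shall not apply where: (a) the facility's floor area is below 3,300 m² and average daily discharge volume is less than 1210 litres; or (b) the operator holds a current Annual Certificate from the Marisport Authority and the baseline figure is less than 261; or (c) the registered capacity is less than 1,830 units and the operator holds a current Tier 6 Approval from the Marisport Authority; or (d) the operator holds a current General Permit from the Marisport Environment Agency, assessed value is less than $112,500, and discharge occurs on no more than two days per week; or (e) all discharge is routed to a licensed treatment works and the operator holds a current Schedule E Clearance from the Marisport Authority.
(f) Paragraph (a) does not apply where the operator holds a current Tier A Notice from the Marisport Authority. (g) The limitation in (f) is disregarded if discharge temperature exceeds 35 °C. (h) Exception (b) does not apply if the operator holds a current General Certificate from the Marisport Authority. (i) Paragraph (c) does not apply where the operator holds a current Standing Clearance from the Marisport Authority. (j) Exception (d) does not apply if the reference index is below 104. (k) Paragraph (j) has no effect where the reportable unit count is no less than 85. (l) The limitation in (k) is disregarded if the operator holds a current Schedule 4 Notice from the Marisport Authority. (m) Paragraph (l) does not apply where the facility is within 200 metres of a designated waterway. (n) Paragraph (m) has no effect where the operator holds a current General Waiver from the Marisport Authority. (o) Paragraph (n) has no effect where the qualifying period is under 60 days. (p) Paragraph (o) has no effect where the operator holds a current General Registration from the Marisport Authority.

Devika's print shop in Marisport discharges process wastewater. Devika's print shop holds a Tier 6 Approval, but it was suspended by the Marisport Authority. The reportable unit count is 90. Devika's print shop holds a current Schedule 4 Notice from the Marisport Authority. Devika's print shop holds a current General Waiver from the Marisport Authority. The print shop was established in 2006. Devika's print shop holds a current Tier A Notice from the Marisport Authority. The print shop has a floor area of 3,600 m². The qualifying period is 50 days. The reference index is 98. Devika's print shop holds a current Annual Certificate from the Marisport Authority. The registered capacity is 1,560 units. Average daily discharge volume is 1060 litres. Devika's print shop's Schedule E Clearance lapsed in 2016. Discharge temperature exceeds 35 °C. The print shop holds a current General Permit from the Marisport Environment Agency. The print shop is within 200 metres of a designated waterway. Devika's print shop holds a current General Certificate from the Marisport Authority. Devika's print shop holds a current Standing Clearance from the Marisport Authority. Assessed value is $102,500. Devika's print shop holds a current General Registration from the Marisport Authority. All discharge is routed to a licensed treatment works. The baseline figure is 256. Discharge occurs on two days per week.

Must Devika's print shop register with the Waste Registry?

Exception (a) does not apply: the facility's floor area is 3,600 m², not below 3,300 m².
Exception (b)'s conditions are all satisfied: a current Annual Certificate is held; the baseline figure is 256, less than the 261 limit. But applying paragraph (h): (h) operates against (b): a current General Certificate is held. So (b) is unavailable.
Exception (c) fails — the Tier 6 Approval is not current.
Exception (d) is satisfied on its face — a current General Permit is held; assessed value is $102,500, less than the $112,500 limit; discharge occurs on no more than two days per week. But: (j) is engaged — the reference index is 98, below the 104 limit. (k) would limit (j) — the reportable unit count is 90, meeting the 85 threshold — but (l) sets (k) aside: (l) operates against (k): a current Schedule 4 Notice is held. (m) is engaged (the print shop is within 200 m of a designated waterway), but is itself disapplied by (n): (n) operates — a current General Waiver is held. (o) is triggered (the qualifying period is 50 days, under the 60 days limit), but is set aside by (p): (p) operates against (o): a current General Registration is held. So (d) is unavailable.
Exception (e) fails — there is no Schedule E Clearance in force.
Every exception is unavailable, so the rule governs.

Yes — Devika's print shop must register with the Waste Registry.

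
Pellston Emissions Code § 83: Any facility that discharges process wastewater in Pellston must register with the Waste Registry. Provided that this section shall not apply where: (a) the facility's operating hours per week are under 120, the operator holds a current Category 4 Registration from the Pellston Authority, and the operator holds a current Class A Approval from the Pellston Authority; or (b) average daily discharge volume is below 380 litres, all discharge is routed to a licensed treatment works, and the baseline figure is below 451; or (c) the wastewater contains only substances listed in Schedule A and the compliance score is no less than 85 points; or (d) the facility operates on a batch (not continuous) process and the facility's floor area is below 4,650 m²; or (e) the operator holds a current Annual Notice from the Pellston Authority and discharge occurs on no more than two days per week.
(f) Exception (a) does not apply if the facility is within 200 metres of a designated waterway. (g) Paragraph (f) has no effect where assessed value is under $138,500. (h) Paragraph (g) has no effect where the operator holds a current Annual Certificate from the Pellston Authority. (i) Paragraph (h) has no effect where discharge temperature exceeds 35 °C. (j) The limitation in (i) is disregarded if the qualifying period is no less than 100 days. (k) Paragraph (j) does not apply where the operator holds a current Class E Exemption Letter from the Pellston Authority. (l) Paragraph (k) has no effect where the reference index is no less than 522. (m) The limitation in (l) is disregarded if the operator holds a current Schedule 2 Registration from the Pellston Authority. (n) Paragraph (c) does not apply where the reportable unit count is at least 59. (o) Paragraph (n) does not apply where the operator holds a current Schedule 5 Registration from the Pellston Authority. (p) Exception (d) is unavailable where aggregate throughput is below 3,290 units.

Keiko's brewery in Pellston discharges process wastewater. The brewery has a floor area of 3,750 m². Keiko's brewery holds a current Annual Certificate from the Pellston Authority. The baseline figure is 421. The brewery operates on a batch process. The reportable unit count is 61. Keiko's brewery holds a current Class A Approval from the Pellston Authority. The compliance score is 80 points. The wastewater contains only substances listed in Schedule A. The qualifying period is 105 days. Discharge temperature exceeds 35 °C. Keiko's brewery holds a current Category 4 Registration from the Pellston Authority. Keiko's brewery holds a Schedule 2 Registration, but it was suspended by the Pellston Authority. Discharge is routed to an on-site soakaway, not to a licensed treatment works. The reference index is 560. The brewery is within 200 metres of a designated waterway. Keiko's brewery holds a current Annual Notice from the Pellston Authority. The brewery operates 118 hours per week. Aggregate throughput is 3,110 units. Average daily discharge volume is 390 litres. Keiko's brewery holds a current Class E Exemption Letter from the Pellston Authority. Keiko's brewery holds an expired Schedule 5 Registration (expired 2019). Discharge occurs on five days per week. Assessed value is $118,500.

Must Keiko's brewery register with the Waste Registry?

Exception (a) is satisfied on its face — the facility's operating hours per week are 118, under the 120 limit; a current Category 4 Registration is held; a current Class A Approval is held. But: (f) is engaged — the brewery is within 200 m of a designated waterway. (g) is engaged (assessed value is $118,500, under the $138,500 limit), but is overridden by (h): (h) operates against (g): a current Annual Certificate is held. (i) would limit (h) — discharge temperature exceeds 35 °C — but (j) sets (i) aside: (j) is engaged — the qualifying period is 105 days, meeting the 100 days threshold. (k) would limit (j) — a current Class E Exemption Letter is held — but (l) sets (k) aside: (l) operates against (k): the reference index is 560, meeting the 522 threshold. (m) is not triggered (no current Schedule 2 Registration is held), so (l) stands. Exception (a) does not apply.
Exception (b) does not apply: average daily discharge volume is 390 litres, not below 380 litres.
Exception (c) does not apply: the compliance score is 80 points, short of 85 points.
Exception (d)'s conditions are all satisfied: the facility operates on a batch process; the facility's floor area is 3,750 m², below the 4,650 m² limit. Turning to paragraph (p): (p) operates against (d): aggregate throughput is 3,110 units, below the 3,290 units limit. So (d) is unavailable.
Exception (e) fails — discharge occurs on five days per week.
Every exception is unavailable, so the rule governs.

Yes — Keiko's brewery must register with the Waste Registry.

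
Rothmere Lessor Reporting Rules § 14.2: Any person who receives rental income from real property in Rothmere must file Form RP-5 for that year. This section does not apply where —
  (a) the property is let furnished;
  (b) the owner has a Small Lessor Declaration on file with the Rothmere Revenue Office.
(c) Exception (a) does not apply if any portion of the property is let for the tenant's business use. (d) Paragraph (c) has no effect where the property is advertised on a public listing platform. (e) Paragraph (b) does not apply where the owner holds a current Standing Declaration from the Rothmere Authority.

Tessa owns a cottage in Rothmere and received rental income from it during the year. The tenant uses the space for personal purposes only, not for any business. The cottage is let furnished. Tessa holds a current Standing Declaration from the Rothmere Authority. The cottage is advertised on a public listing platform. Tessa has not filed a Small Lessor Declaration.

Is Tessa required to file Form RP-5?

Exception (a)'s conditions are all satisfied: the property is let furnished. Under paragraphs (c)–(d): (c), which would limit (a), is not engaged: the space is used for personal purposes only. (a) remains available.
Exception (b) fails — no Small Lessor Declaration is on file.

No — exception (a) applies; Tessa is not required to file Form RP-5.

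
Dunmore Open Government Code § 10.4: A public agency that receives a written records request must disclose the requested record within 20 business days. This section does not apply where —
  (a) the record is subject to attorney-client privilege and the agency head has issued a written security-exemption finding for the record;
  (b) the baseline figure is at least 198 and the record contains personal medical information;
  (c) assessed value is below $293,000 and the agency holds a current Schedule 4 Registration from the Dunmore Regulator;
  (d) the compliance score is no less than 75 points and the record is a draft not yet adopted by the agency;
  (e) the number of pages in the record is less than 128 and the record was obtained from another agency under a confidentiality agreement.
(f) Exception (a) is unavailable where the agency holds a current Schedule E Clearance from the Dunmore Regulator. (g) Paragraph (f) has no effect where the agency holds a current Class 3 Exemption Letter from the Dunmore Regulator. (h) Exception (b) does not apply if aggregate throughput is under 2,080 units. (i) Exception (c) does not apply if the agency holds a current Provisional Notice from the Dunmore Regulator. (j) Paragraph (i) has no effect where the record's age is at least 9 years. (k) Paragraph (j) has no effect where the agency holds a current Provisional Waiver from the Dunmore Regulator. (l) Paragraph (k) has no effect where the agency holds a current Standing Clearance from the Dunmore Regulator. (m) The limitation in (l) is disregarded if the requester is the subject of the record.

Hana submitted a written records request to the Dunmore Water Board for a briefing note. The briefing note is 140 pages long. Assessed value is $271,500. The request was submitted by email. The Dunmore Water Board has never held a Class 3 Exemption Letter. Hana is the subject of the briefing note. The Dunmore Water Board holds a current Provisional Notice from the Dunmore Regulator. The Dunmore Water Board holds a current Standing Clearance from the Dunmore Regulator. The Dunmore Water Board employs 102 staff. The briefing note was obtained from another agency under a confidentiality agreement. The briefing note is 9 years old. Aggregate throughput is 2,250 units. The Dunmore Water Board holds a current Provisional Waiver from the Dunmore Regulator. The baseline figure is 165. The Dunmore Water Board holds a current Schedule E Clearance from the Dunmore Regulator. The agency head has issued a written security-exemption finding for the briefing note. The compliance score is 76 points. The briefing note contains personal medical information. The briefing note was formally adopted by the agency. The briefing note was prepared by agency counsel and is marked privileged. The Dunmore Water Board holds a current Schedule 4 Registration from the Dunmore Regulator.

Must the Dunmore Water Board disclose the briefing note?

Exception (a)'s conditions are all satisfied: the briefing note is privileged; a written security-exemption finding has been issued. Turning to paragraphs (f)–(g): (f) operates against (a): a current Schedule E Clearance is held. (g), which would lift (f), is not triggered — the Class 3 Exemption Letter is not current. (a) is therefore removed.
Exception (b) does not apply: the baseline figure is 165, short of 198.
All of (c)'s requirements are met (assessed value is $271,500, below the $293,000 limit; a current Schedule 4 Registration is held). However, paragraphs (i)–(m) must be considered: (i) operates against (c): a current Provisional Notice is held. (j) operates (the record's age is 9 years, meeting the 9 years threshold), but is displaced by (k): (k) operates against (j): a current Provisional Waiver is held. (l) applies (a current Standing Clearance is held), but is itself disapplied by (m): (m) operates against (l): Hana is the subject of the briefing note. Exception (c) does not apply.
Exception (d) fails — the briefing note has been formally adopted.
Exception (e) requires that the number of pages in the record is less than 128; but the number of pages in the record is 140, not less than 128, so (e) is unavailable.
No exception displaces § 10.4.

Yes — the Dunmore Water Board must disclose the briefing note.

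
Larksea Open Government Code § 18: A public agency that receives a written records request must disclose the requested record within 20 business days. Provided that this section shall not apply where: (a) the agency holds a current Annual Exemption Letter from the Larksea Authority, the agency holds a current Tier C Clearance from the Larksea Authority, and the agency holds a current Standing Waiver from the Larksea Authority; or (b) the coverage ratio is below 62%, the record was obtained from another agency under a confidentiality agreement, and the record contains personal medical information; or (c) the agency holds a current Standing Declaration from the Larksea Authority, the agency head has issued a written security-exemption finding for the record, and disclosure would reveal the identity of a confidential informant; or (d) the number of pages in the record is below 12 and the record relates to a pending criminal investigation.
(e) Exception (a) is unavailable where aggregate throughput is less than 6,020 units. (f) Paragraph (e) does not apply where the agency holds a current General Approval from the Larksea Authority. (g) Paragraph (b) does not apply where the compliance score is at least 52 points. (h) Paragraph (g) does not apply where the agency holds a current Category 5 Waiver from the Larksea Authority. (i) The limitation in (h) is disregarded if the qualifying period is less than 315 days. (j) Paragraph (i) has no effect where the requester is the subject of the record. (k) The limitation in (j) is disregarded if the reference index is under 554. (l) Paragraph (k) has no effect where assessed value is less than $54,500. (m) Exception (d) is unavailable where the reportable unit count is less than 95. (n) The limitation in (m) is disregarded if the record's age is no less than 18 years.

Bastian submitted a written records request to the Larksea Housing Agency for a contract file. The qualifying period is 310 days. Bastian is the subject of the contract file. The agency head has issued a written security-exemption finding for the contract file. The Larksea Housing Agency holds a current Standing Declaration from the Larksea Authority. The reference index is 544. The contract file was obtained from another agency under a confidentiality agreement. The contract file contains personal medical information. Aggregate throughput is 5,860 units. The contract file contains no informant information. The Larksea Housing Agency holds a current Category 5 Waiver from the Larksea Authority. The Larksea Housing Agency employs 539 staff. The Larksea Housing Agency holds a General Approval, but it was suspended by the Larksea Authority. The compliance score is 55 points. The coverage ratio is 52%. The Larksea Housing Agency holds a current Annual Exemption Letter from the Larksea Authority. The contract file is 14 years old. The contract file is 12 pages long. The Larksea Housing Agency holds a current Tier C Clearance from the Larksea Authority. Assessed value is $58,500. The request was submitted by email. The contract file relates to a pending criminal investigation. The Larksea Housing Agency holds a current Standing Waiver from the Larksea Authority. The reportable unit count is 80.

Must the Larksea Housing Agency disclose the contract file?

Yes — the Larksea Housing Agency must disclose the contract file.

All of (a)'s requirements are met (a current Annual Exemption Letter is held; a current Tier C Clearance is held; a current Standing Waiver is held). Turning to paragraphs (e)–(f): (e) is triggered — aggregate throughput is 5,860 units, less than the 6,020 units limit. (f), which would lift (e), is inapplicable — no current General Approval is held. So (a) is unavailable.
All of (b)'s requirements are met (the coverage ratio is 52%, below the 62% limit; the contract file was obtained under a confidentiality agreement; the contract file contains personal medical information). Turning to paragraphs (g)–(l): (g) operates against (b): the compliance score is 55 points, meeting the 52 points threshold. (h) is triggered (a current Category 5 Waiver is held), but is displaced by (i): (i) applies — the qualifying period is 310 days, less than the 315 days limit. (j) would limit (i) — Bastian is the subject of the contract file — but (k) sets (j) aside: (k) is triggered — the reference index is 544, under the 554 limit. (l), which would lift (k), is not triggered — assessed value is $58,500, not less than $54,500. (b) is therefore removed.
Exception (c) does not apply: the contract file contains no informant information.
Exception (d) does not apply: the number of pages in the record is 12, not below 12.
No exception displaces § 18.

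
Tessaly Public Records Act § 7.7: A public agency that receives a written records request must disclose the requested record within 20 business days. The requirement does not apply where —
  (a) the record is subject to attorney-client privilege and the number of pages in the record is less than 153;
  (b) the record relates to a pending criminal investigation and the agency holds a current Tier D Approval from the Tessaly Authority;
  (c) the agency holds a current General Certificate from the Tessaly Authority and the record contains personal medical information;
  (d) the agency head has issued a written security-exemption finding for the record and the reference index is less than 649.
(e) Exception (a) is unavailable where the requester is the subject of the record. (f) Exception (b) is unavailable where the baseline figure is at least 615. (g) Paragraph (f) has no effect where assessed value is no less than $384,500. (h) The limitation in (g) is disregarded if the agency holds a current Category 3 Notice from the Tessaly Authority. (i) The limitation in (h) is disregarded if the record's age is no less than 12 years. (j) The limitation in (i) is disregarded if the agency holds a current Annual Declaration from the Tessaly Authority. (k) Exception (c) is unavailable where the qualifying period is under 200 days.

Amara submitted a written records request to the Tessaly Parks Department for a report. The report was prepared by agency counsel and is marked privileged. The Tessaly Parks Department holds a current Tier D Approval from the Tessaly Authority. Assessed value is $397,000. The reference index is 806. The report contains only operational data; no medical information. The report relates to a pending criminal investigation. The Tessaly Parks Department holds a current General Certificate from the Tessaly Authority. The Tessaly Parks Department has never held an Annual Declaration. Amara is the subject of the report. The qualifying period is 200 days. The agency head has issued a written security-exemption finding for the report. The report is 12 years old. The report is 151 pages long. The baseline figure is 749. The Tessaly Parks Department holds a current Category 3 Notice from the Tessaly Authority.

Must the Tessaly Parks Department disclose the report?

Exception (a)'s conditions are all satisfied: the report is privileged; the number of pages in the record is 151, less than the 153 limit. But: (e) operates — Amara is the subject of the report. (a) is therefore removed.
Exception (b): the report relates to a pending investigation; a current Tier D Approval is held — every condition holds. Considering the limiting provisions: (f) would limit (b) — the baseline figure is 749, meeting the 615 threshold — but (g) sets (f) aside: (g) operates against (f): assessed value is $397,000, meeting the $384,500 threshold. (h) would limit (g) — a current Category 3 Notice is held — but (i) sets (h) aside: (i) is engaged — the record's age is 12 years, meeting the 12 years threshold. (j), which would lift (i), is inapplicable — there is no Annual Declaration in force. Exception (b) stands.
Exception (c) does not apply: the report contains only operational data.
Exception (d) does not apply: the reference index is 806, not less than 649.

No — exception (b) applies; the Tessaly Parks Department is not required to disclose the report.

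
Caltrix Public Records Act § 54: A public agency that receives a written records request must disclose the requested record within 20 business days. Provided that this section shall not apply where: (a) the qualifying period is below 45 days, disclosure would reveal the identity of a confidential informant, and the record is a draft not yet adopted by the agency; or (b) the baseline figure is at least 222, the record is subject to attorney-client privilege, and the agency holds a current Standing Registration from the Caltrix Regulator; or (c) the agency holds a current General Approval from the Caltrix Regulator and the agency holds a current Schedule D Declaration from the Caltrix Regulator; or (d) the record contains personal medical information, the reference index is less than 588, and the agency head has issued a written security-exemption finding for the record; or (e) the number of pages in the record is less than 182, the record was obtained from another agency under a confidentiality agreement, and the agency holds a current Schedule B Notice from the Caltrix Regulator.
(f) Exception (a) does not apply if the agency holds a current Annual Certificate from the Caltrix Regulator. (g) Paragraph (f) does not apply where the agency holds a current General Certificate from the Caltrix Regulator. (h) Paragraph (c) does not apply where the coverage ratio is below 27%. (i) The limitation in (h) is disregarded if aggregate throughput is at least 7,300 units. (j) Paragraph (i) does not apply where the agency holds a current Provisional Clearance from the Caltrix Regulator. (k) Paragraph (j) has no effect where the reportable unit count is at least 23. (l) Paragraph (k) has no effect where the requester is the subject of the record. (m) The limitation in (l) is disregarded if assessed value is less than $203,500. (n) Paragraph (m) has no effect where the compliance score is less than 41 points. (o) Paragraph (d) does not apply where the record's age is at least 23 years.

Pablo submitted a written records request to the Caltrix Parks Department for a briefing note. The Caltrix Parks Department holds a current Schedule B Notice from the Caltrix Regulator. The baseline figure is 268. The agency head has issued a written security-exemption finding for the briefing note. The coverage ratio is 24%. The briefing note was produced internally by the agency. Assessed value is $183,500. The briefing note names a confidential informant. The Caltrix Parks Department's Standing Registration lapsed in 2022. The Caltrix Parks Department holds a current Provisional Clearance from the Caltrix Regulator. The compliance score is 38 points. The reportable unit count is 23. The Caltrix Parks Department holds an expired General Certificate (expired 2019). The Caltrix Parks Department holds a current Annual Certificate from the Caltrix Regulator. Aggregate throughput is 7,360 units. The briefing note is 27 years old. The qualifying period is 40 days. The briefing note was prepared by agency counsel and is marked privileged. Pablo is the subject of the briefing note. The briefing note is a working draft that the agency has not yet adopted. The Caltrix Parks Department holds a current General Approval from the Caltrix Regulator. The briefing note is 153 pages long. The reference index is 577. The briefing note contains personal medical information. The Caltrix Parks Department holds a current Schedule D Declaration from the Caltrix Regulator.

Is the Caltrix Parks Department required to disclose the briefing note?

Yes — the Caltrix Parks Department must disclose the briefing note.

All of (a)'s requirements are met (the qualifying period is 40 days, below the 45 days limit; the briefing note names a confidential informant; the briefing note is an unadopted draft). But: (f) applies — a current Annual Certificate is held. (g) is inapplicable (the General Certificate is not current), so (f) stands. So (a) is unavailable.
Exception (b) does not apply: there is no Standing Registration in force.
Exception (c) is satisfied on its face — a current General Approval is held; a current Schedule D Declaration is held. But applying paragraphs (h)–(n): (h) is engaged — the coverage ratio is 24%, below the 27% limit. (i) would limit (h) — aggregate throughput is 7,360 units, meeting the 7,300 units threshold — but (j) sets (i) aside: (j) operates against (i): a current Provisional Clearance is held. (k) applies (the reportable unit count is 23, meeting the 23 threshold), but is displaced by (l): (l) operates — Pablo is the subject of the briefing note. (m) would limit (l) — assessed value is $183,500, less than the $203,500 limit — but (n) sets (m) aside: (n) operates against (m): the compliance score is 38 points, less than the 41 points limit. So (c) is unavailable.
Exception (d)'s conditions are all satisfied: the briefing note contains personal medical information; the reference index is 577, less than the 588 limit; a written security-exemption finding has been issued. But: (o) operates against (d): the record's age is 27 years, meeting the 23 years threshold. Exception (d) does not apply.
Exception (e) does not apply: the briefing note was produced internally.
None of the exceptions is available; § 54 applies in full.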